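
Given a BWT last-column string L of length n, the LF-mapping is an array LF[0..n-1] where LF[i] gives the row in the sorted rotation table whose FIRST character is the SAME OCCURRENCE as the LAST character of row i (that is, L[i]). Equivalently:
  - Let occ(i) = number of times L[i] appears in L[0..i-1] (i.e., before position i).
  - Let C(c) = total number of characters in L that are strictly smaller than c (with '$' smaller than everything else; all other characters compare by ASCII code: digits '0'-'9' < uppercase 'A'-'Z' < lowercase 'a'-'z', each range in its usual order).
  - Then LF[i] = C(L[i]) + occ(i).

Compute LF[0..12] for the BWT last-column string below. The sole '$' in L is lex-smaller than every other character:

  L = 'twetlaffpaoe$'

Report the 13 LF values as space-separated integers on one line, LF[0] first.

Answer: 10 12 3 11 7 1 5 6 9 2 8 4 0

Derivation:
Char counts: '$':1, 'a':2, 'e':2, 'f':2, 'l':1, 'o':1, 'p':1, 't':2, 'w':1
C (first-col start): C('$')=0, C('a')=1, C('e')=3, C('f')=5, C('l')=7, C('o')=8, C('p')=9, C('t')=10, C('w')=12
L[0]='t': occ=0, LF[0]=C('t')+0=10+0=10
L[1]='w': occ=0, LF[1]=C('w')+0=12+0=12
L[2]='e': occ=0, LF[2]=C('e')+0=3+0=3
L[3]='t': occ=1, LF[3]=C('t')+1=10+1=11
L[4]='l': occ=0, LF[4]=C('l')+0=7+0=7
L[5]='a': occ=0, LF[5]=C('a')+0=1+0=1
L[6]='f': occ=0, LF[6]=C('f')+0=5+0=5
L[7]='f': occ=1, LF[7]=C('f')+1=5+1=6
L[8]='p': occ=0, LF[8]=C('p')+0=9+0=9
L[9]='a': occ=1, LF[9]=C('a')+1=1+1=2
L[10]='o': occ=0, LF[10]=C('o')+0=8+0=8
L[11]='e': occ=1, LF[11]=C('e')+1=3+1=4
L[12]='$': occ=0, LF[12]=C('$')+0=0+0=0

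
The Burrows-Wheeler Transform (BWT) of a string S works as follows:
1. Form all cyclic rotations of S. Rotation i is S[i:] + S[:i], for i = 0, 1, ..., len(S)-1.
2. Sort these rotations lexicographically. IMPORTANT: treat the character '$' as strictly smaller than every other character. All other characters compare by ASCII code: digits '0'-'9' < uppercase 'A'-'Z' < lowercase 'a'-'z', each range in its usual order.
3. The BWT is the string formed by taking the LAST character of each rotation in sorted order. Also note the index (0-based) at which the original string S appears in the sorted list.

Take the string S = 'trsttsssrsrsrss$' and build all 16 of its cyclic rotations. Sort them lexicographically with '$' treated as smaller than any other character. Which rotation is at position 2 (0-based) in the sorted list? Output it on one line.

Answer: rsrss$trsttsssrs

Derivation:
All 16 rotations (rotation i = S[i:]+S[:i]):
  rot[0] = trsttsssrsrsrss$
  rot[1] = rsttsssrsrsrss$t
  rot[2] = sttsssrsrsrss$tr
  rot[3] = ttsssrsrsrss$trs
  rot[4] = tsssrsrsrss$trst
  rot[5] = sssrsrsrss$trstt
  rot[6] = ssrsrsrss$trstts
  rot[7] = srsrsrss$trsttss
  rot[8] = rsrsrss$trsttsss
  rot[9] = srsrss$trsttsssr
  rot[10] = rsrss$trsttsssrs
  rot[11] = srss$trsttsssrsr
  rot[12] = rss$trsttsssrsrs
  rot[13] = ss$trsttsssrsrsr
  rot[14] = s$trsttsssrsrsrs
  rot[15] = $trsttsssrsrsrss
Sorted (with $ < everything):
  sorted[0] = $trsttsssrsrsrss
  sorted[1] = rsrsrss$trsttsss
  sorted[2] = rsrss$trsttsssrs
  sorted[3] = rss$trsttsssrsrs
  sorted[4] = rsttsssrsrsrss$t
  sorted[5] = s$trsttsssrsrsrs
  sorted[6] = srsrsrss$trsttss
  sorted[7] = srsrss$trsttsssr
  sorted[8] = srss$trsttsssrsr
  sorted[9] = ss$trsttsssrsrsr
  sorted[10] = ssrsrsrss$trstts
  sorted[11] = sssrsrsrss$trstt
  sorted[12] = sttsssrsrsrss$tr
  sorted[13] = trsttsssrsrsrss$
  sorted[14] = tsssrsrsrss$trst
  sorted[15] = ttsssrsrsrss$trs
sorted[2] = rsrss$trsttsssrs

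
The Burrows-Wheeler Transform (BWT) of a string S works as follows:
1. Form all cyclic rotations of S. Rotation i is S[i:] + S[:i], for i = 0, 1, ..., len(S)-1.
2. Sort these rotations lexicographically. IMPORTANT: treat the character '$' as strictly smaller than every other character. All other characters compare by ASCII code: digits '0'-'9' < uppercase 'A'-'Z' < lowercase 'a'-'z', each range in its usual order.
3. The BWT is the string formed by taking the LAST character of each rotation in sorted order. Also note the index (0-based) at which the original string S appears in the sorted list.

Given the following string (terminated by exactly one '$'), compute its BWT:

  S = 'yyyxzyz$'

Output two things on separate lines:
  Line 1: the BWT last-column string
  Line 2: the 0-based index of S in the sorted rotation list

Answer: zyyy$zyx
4

Derivation:
All 8 rotations (rotation i = S[i:]+S[:i]):
  rot[0] = yyyxzyz$
  rot[1] = yyxzyz$y
  rot[2] = yxzyz$yy
  rot[3] = xzyz$yyy
  rot[4] = zyz$yyyx
  rot[5] = yz$yyyxz
  rot[6] = z$yyyxzy
  rot[7] = $yyyxzyz
Sorted (with $ < everything):
  sorted[0] = $yyyxzyz  (last char: 'z')
  sorted[1] = xzyz$yyy  (last char: 'y')
  sorted[2] = yxzyz$yy  (last char: 'y')
  sorted[3] = yyxzyz$y  (last char: 'y')
  sorted[4] = yyyxzyz$  (last char: '$')
  sorted[5] = yz$yyyxz  (last char: 'z')
  sorted[6] = z$yyyxzy  (last char: 'y')
  sorted[7] = zyz$yyyx  (last char: 'x')
Last column: zyyy$zyx
Original string S is at sorted index 4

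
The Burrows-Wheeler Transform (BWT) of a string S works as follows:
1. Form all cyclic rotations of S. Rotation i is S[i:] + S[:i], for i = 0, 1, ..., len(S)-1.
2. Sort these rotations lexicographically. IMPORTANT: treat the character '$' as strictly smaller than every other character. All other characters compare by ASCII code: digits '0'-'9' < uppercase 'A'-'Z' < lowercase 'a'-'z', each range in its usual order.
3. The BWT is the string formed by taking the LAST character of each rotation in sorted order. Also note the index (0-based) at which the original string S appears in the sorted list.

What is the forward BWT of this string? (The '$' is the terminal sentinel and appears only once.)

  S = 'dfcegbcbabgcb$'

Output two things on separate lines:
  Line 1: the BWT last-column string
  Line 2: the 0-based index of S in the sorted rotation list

Answer: bbccgagbf$cdeb
9

Derivation:
All 14 rotations (rotation i = S[i:]+S[:i]):
  rot[0] = dfcegbcbabgcb$
  rot[1] = fcegbcbabgcb$d
  rot[2] = cegbcbabgcb$df
  rot[3] = egbcbabgcb$dfc
  rot[4] = gbcbabgcb$dfce
  rot[5] = bcbabgcb$dfceg
  rot[6] = cbabgcb$dfcegb
  rot[7] = babgcb$dfcegbc
  rot[8] = abgcb$dfcegbcb
  rot[9] = bgcb$dfcegbcba
  rot[10] = gcb$dfcegbcbab
  rot[11] = cb$dfcegbcbabg
  rot[12] = b$dfcegbcbabgc
  rot[13] = $dfcegbcbabgcb
Sorted (with $ < everything):
  sorted[0] = $dfcegbcbabgcb  (last char: 'b')
  sorted[1] = abgcb$dfcegbcb  (last char: 'b')
  sorted[2] = b$dfcegbcbabgc  (last char: 'c')
  sorted[3] = babgcb$dfcegbc  (last char: 'c')
  sorted[4] = bcbabgcb$dfceg  (last char: 'g')
  sorted[5] = bgcb$dfcegbcba  (last char: 'a')
  sorted[6] = cb$dfcegbcbabg  (last char: 'g')
  sorted[7] = cbabgcb$dfcegb  (last char: 'b')
  sorted[8] = cegbcbabgcb$df  (last char: 'f')
  sorted[9] = dfcegbcbabgcb$  (last char: '$')
  sorted[10] = egbcbabgcb$dfc  (last char: 'c')
  sorted[11] = fcegbcbabgcb$d  (last char: 'd')
  sorted[12] = gbcbabgcb$dfce  (last char: 'e')
  sorted[13] = gcb$dfcegbcbab  (last char: 'b')
Last column: bbccgagbf$cdeb
Original string S is at sorted index 9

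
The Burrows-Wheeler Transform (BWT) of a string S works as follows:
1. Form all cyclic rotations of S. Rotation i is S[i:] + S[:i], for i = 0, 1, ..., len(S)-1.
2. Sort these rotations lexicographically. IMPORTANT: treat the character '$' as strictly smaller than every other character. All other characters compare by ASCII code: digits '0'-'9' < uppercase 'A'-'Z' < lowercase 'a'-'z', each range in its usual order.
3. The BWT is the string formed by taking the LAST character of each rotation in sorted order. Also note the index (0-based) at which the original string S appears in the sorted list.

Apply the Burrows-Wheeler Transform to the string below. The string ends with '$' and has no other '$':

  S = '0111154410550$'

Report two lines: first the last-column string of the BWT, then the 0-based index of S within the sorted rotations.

All 14 rotations (rotation i = S[i:]+S[:i]):
  rot[0] = 0111154410550$
  rot[1] = 111154410550$0
  rot[2] = 11154410550$01
  rot[3] = 1154410550$011
  rot[4] = 154410550$0111
  rot[5] = 54410550$01111
  rot[6] = 4410550$011115
  rot[7] = 410550$0111154
  rot[8] = 10550$01111544
  rot[9] = 0550$011115441
  rot[10] = 550$0111154410
  rot[11] = 50$01111544105
  rot[12] = 0$011115441055
  rot[13] = $0111154410550
Sorted (with $ < everything):
  sorted[0] = $0111154410550  (last char: '0')
  sorted[1] = 0$011115441055  (last char: '5')
  sorted[2] = 0111154410550$  (last char: '$')
  sorted[3] = 0550$011115441  (last char: '1')
  sorted[4] = 10550$01111544  (last char: '4')
  sorted[5] = 111154410550$0  (last char: '0')
  sorted[6] = 11154410550$01  (last char: '1')
  sorted[7] = 1154410550$011  (last char: '1')
  sorted[8] = 154410550$0111  (last char: '1')
  sorted[9] = 410550$0111154  (last char: '4')
  sorted[10] = 4410550$011115  (last char: '5')
  sorted[11] = 50$01111544105  (last char: '5')
  sorted[12] = 54410550$01111  (last char: '1')
  sorted[13] = 550$0111154410  (last char: '0')
Last column: 05$14011145510
Original string S is at sorted index 2

Answer: 05$14011145510
2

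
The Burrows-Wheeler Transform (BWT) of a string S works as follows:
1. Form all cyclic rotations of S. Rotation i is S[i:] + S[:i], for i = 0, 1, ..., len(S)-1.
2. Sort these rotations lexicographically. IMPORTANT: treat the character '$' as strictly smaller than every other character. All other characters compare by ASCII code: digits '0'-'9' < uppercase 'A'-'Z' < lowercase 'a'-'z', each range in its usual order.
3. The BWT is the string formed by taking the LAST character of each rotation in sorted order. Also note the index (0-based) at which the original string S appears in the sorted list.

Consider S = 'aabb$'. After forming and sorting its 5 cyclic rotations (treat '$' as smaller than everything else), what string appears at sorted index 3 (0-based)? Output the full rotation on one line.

Answer: b$aab

Derivation:
All 5 rotations (rotation i = S[i:]+S[:i]):
  rot[0] = aabb$
  rot[1] = abb$a
  rot[2] = bb$aa
  rot[3] = b$aab
  rot[4] = $aabb
Sorted (with $ < everything):
  sorted[0] = $aabb
  sorted[1] = aabb$
  sorted[2] = abb$a
  sorted[3] = b$aab
  sorted[4] = bb$aa
sorted[3] = b$aab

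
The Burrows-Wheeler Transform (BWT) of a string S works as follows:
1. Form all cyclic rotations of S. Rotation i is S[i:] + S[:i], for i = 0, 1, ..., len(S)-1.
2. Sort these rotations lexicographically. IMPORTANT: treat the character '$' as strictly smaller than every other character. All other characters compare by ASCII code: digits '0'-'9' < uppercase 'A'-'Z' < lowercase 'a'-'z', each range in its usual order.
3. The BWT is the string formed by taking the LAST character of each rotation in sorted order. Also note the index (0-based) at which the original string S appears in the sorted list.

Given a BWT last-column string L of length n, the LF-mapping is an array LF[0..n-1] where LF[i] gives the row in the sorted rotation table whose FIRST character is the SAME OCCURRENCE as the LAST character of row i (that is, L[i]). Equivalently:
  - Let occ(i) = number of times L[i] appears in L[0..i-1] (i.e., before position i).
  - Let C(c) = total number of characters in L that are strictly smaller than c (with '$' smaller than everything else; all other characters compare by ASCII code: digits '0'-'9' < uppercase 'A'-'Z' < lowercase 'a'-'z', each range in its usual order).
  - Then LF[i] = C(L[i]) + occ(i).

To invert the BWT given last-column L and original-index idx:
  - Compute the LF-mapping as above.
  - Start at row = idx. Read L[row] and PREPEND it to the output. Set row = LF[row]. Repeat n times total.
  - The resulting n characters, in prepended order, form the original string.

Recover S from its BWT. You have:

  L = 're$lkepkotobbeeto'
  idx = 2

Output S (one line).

Answer: bottlebookkeeper$

Derivation:
LF mapping: 14 3 0 9 7 4 13 8 10 15 11 1 2 5 6 16 12
Walk LF starting at row 2, prepending L[row]:
  step 1: row=2, L[2]='$', prepend. Next row=LF[2]=0
  step 2: row=0, L[0]='r', prepend. Next row=LF[0]=14
  step 3: row=14, L[14]='e', prepend. Next row=LF[14]=6
  step 4: row=6, L[6]='p', prepend. Next row=LF[6]=13
  step 5: row=13, L[13]='e', prepend. Next row=LF[13]=5
  step 6: row=5, L[5]='e', prepend. Next row=LF[5]=4
  step 7: row=4, L[4]='k', prepend. Next row=LF[4]=7
  step 8: row=7, L[7]='k', prepend. Next row=LF[7]=8
  step 9: row=8, L[8]='o', prepend. Next row=LF[8]=10
  step 10: row=10, L[10]='o', prepend. Next row=LF[10]=11
  step 11: row=11, L[11]='b', prepend. Next row=LF[11]=1
  step 12: row=1, L[1]='e', prepend. Next row=LF[1]=3
  step 13: row=3, L[3]='l', prepend. Next row=LF[3]=9
  step 14: row=9, L[9]='t', prepend. Next row=LF[9]=15
  step 15: row=15, L[15]='t', prepend. Next row=LF[15]=16
  step 16: row=16, L[16]='o', prepend. Next row=LF[16]=12
  step 17: row=12, L[12]='b', prepend. Next row=LF[12]=2
Reversed output: bottlebookkeeper$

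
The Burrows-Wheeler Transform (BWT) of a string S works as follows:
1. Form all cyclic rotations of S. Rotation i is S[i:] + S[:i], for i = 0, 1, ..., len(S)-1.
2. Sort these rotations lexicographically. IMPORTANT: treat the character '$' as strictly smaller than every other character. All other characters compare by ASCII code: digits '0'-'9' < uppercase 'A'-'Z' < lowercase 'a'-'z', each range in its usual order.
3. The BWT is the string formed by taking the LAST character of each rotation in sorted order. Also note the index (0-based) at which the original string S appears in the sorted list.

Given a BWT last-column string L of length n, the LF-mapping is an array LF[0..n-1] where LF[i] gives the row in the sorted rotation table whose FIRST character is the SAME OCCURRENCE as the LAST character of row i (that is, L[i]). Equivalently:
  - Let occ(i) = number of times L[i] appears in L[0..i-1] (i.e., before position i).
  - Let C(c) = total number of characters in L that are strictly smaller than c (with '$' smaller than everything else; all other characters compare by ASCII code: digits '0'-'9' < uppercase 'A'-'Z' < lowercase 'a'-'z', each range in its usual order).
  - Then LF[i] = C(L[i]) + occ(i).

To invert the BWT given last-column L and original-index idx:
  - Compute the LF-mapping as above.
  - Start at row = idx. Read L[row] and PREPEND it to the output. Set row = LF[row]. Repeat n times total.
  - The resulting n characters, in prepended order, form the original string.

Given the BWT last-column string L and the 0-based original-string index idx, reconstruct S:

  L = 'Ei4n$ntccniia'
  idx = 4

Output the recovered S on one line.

Answer: cincinnati4E$

Derivation:
LF mapping: 2 6 1 9 0 10 12 4 5 11 7 8 3
Walk LF starting at row 4, prepending L[row]:
  step 1: row=4, L[4]='$', prepend. Next row=LF[4]=0
  step 2: row=0, L[0]='E', prepend. Next row=LF[0]=2
  step 3: row=2, L[2]='4', prepend. Next row=LF[2]=1
  step 4: row=1, L[1]='i', prepend. Next row=LF[1]=6
  step 5: row=6, L[6]='t', prepend. Next row=LF[6]=12
  step 6: row=12, L[12]='a', prepend. Next row=LF[12]=3
  step 7: row=3, L[3]='n', prepend. Next row=LF[3]=9
  step 8: row=9, L[9]='n', prepend. Next row=LF[9]=11
  step 9: row=11, L[11]='i', prepend. Next row=LF[11]=8
  step 10: row=8, L[8]='c', prepend. Next row=LF[8]=5
  step 11: row=5, L[5]='n', prepend. Next row=LF[5]=10
  step 12: row=10, L[10]='i', prepend. Next row=LF[10]=7
  step 13: row=7, L[7]='c', prepend. Next row=LF[7]=4
Reversed output: cincinnati4E$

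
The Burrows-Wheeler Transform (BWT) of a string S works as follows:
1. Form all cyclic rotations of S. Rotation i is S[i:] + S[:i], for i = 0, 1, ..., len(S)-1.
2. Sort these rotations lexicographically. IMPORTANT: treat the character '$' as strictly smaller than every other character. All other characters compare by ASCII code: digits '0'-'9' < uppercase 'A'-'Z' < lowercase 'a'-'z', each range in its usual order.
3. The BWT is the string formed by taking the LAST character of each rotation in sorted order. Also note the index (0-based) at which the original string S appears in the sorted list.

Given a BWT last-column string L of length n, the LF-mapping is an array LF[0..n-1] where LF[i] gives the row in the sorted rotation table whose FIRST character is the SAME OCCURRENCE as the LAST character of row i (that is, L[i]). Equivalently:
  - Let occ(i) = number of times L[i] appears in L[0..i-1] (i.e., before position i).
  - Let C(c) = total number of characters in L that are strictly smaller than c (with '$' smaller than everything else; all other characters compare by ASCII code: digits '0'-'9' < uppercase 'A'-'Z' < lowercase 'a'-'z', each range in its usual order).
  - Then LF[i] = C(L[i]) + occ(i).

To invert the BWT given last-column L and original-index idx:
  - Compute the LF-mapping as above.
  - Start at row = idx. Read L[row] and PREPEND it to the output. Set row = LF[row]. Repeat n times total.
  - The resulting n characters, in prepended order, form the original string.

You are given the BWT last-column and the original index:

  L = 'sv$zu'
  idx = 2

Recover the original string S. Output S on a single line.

LF mapping: 1 3 0 4 2
Walk LF starting at row 2, prepending L[row]:
  step 1: row=2, L[2]='$', prepend. Next row=LF[2]=0
  step 2: row=0, L[0]='s', prepend. Next row=LF[0]=1
  step 3: row=1, L[1]='v', prepend. Next row=LF[1]=3
  step 4: row=3, L[3]='z', prepend. Next row=LF[3]=4
  step 5: row=4, L[4]='u', prepend. Next row=LF[4]=2
Reversed output: uzvs$

Answer: uzvs$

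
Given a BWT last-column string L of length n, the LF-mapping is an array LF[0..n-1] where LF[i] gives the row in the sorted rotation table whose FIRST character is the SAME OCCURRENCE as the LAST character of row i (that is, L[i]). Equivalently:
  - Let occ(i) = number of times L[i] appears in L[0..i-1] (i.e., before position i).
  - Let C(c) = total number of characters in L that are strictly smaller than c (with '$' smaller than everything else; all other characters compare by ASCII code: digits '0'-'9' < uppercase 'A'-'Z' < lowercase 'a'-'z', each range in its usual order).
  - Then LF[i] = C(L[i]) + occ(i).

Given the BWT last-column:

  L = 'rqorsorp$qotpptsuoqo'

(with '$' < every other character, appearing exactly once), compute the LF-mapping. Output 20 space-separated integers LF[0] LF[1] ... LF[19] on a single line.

Answer: 12 9 1 13 15 2 14 6 0 10 3 17 7 8 18 16 19 4 11 5

Derivation:
Char counts: '$':1, 'o':5, 'p':3, 'q':3, 'r':3, 's':2, 't':2, 'u':1
C (first-col start): C('$')=0, C('o')=1, C('p')=6, C('q')=9, C('r')=12, C('s')=15, C('t')=17, C('u')=19
L[0]='r': occ=0, LF[0]=C('r')+0=12+0=12
L[1]='q': occ=0, LF[1]=C('q')+0=9+0=9
L[2]='o': occ=0, LF[2]=C('o')+0=1+0=1
L[3]='r': occ=1, LF[3]=C('r')+1=12+1=13
L[4]='s': occ=0, LF[4]=C('s')+0=15+0=15
L[5]='o': occ=1, LF[5]=C('o')+1=1+1=2
L[6]='r': occ=2, LF[6]=C('r')+2=12+2=14
L[7]='p': occ=0, LF[7]=C('p')+0=6+0=6
L[8]='$': occ=0, LF[8]=C('$')+0=0+0=0
L[9]='q': occ=1, LF[9]=C('q')+1=9+1=10
L[10]='o': occ=2, LF[10]=C('o')+2=1+2=3
L[11]='t': occ=0, LF[11]=C('t')+0=17+0=17
L[12]='p': occ=1, LF[12]=C('p')+1=6+1=7
L[13]='p': occ=2, LF[13]=C('p')+2=6+2=8
L[14]='t': occ=1, LF[14]=C('t')+1=17+1=18
L[15]='s': occ=1, LF[15]=C('s')+1=15+1=16
L[16]='u': occ=0, LF[16]=C('u')+0=19+0=19
L[17]='o': occ=3, LF[17]=C('o')+3=1+3=4
L[18]='q': occ=2, LF[18]=C('q')+2=9+2=11
L[19]='o': occ=4, LF[19]=C('o')+4=1+4=5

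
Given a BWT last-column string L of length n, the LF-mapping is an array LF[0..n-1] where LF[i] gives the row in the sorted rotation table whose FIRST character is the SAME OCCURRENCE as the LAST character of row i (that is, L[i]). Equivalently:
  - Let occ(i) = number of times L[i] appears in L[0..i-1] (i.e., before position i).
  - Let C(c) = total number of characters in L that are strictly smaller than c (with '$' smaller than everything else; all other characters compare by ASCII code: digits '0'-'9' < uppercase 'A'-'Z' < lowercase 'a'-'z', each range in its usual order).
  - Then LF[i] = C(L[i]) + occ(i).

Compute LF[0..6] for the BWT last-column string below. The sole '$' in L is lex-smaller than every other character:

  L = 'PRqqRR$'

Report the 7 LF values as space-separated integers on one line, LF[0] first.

Answer: 1 2 5 6 3 4 0

Derivation:
Char counts: '$':1, 'P':1, 'R':3, 'q':2
C (first-col start): C('$')=0, C('P')=1, C('R')=2, C('q')=5
L[0]='P': occ=0, LF[0]=C('P')+0=1+0=1
L[1]='R': occ=0, LF[1]=C('R')+0=2+0=2
L[2]='q': occ=0, LF[2]=C('q')+0=5+0=5
L[3]='q': occ=1, LF[3]=C('q')+1=5+1=6
L[4]='R': occ=1, LF[4]=C('R')+1=2+1=3
L[5]='R': occ=2, LF[5]=C('R')+2=2+2=4
L[6]='$': occ=0, LF[6]=C('$')+0=0+0=0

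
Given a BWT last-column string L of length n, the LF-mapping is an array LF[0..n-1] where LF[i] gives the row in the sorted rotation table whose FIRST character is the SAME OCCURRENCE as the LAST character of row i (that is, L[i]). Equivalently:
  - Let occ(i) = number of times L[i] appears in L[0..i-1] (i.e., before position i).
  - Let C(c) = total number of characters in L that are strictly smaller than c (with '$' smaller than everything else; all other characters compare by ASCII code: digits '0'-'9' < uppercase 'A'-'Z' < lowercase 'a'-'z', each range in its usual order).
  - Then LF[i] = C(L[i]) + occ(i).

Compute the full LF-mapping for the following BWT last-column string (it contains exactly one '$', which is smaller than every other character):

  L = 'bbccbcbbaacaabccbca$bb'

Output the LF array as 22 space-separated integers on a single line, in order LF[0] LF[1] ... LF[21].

Char counts: '$':1, 'a':5, 'b':9, 'c':7
C (first-col start): C('$')=0, C('a')=1, C('b')=6, C('c')=15
L[0]='b': occ=0, LF[0]=C('b')+0=6+0=6
L[1]='b': occ=1, LF[1]=C('b')+1=6+1=7
L[2]='c': occ=0, LF[2]=C('c')+0=15+0=15
L[3]='c': occ=1, LF[3]=C('c')+1=15+1=16
L[4]='b': occ=2, LF[4]=C('b')+2=6+2=8
L[5]='c': occ=2, LF[5]=C('c')+2=15+2=17
L[6]='b': occ=3, LF[6]=C('b')+3=6+3=9
L[7]='b': occ=4, LF[7]=C('b')+4=6+4=10
L[8]='a': occ=0, LF[8]=C('a')+0=1+0=1
L[9]='a': occ=1, LF[9]=C('a')+1=1+1=2
L[10]='c': occ=3, LF[10]=C('c')+3=15+3=18
L[11]='a': occ=2, LF[11]=C('a')+2=1+2=3
L[12]='a': occ=3, LF[12]=C('a')+3=1+3=4
L[13]='b': occ=5, LF[13]=C('b')+5=6+5=11
L[14]='c': occ=4, LF[14]=C('c')+4=15+4=19
L[15]='c': occ=5, LF[15]=C('c')+5=15+5=20
L[16]='b': occ=6, LF[16]=C('b')+6=6+6=12
L[17]='c': occ=6, LF[17]=C('c')+6=15+6=21
L[18]='a': occ=4, LF[18]=C('a')+4=1+4=5
L[19]='$': occ=0, LF[19]=C('$')+0=0+0=0
L[20]='b': occ=7, LF[20]=C('b')+7=6+7=13
L[21]='b': occ=8, LF[21]=C('b')+8=6+8=14

Answer: 6 7 15 16 8 17 9 10 1 2 18 3 4 11 19 20 12 21 5 0 13 14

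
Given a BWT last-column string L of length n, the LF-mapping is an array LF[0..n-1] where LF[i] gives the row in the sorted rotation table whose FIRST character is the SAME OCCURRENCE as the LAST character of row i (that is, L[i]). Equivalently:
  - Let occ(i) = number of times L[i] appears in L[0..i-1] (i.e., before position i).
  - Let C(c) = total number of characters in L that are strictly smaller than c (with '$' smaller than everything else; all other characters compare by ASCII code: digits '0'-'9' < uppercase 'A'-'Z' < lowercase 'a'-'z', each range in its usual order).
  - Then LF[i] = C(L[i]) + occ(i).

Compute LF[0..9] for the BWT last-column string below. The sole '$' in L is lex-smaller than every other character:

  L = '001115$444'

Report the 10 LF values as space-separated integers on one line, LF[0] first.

Answer: 1 2 3 4 5 9 0 6 7 8

Derivation:
Char counts: '$':1, '0':2, '1':3, '4':3, '5':1
C (first-col start): C('$')=0, C('0')=1, C('1')=3, C('4')=6, C('5')=9
L[0]='0': occ=0, LF[0]=C('0')+0=1+0=1
L[1]='0': occ=1, LF[1]=C('0')+1=1+1=2
L[2]='1': occ=0, LF[2]=C('1')+0=3+0=3
L[3]='1': occ=1, LF[3]=C('1')+1=3+1=4
L[4]='1': occ=2, LF[4]=C('1')+2=3+2=5
L[5]='5': occ=0, LF[5]=C('5')+0=9+0=9
L[6]='$': occ=0, LF[6]=C('$')+0=0+0=0
L[7]='4': occ=0, LF[7]=C('4')+0=6+0=6
L[8]='4': occ=1, LF[8]=C('4')+1=6+1=7
L[9]='4': occ=2, LF[9]=C('4')+2=6+2=8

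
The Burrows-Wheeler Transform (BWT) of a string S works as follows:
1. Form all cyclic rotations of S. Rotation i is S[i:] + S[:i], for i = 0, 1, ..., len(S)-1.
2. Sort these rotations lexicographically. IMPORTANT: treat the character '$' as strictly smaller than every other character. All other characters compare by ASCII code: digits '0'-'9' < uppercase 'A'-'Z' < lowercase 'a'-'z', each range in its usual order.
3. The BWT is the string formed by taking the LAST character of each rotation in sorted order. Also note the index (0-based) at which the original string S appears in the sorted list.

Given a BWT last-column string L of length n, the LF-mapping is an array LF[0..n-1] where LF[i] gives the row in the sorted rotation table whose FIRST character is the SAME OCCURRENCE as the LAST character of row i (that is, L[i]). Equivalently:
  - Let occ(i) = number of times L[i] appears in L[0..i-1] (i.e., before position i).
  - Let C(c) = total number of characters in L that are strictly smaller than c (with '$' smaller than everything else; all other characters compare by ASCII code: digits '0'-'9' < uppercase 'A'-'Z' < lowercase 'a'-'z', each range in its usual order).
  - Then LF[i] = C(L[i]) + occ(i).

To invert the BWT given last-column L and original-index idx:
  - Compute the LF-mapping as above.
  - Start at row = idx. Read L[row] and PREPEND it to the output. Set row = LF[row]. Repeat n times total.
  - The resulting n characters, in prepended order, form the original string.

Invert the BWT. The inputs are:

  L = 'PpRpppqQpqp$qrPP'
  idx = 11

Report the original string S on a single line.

LF mapping: 1 6 5 7 8 9 12 4 10 13 11 0 14 15 2 3
Walk LF starting at row 11, prepending L[row]:
  step 1: row=11, L[11]='$', prepend. Next row=LF[11]=0
  step 2: row=0, L[0]='P', prepend. Next row=LF[0]=1
  step 3: row=1, L[1]='p', prepend. Next row=LF[1]=6
  step 4: row=6, L[6]='q', prepend. Next row=LF[6]=12
  step 5: row=12, L[12]='q', prepend. Next row=LF[12]=14
  step 6: row=14, L[14]='P', prepend. Next row=LF[14]=2
  step 7: row=2, L[2]='R', prepend. Next row=LF[2]=5
  step 8: row=5, L[5]='p', prepend. Next row=LF[5]=9
  step 9: row=9, L[9]='q', prepend. Next row=LF[9]=13
  step 10: row=13, L[13]='r', prepend. Next row=LF[13]=15
  step 11: row=15, L[15]='P', prepend. Next row=LF[15]=3
  step 12: row=3, L[3]='p', prepend. Next row=LF[3]=7
  step 13: row=7, L[7]='Q', prepend. Next row=LF[7]=4
  step 14: row=4, L[4]='p', prepend. Next row=LF[4]=8
  step 15: row=8, L[8]='p', prepend. Next row=LF[8]=10
  step 16: row=10, L[10]='p', prepend. Next row=LF[10]=11
Reversed output: pppQpPrqpRPqqpP$

Answer: pppQpPrqpRPqqpP$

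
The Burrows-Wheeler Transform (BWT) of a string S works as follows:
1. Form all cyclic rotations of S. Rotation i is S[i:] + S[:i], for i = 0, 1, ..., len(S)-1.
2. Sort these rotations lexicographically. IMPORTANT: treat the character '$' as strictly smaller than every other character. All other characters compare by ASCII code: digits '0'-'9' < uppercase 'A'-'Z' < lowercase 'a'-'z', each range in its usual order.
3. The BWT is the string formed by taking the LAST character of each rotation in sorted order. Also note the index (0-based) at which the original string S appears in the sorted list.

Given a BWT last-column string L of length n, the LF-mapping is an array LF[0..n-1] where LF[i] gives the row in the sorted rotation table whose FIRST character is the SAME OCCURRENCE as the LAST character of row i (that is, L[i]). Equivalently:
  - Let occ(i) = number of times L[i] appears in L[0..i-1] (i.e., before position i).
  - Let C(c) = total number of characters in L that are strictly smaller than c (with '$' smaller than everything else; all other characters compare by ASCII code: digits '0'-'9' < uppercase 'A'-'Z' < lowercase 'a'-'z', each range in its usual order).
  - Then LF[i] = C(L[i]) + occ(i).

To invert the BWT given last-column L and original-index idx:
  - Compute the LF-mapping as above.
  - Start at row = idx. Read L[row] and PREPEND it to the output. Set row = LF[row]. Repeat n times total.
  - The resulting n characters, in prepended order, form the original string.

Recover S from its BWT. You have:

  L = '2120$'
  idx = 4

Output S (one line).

Answer: 2102$

Derivation:
LF mapping: 3 2 4 1 0
Walk LF starting at row 4, prepending L[row]:
  step 1: row=4, L[4]='$', prepend. Next row=LF[4]=0
  step 2: row=0, L[0]='2', prepend. Next row=LF[0]=3
  step 3: row=3, L[3]='0', prepend. Next row=LF[3]=1
  step 4: row=1, L[1]='1', prepend. Next row=LF[1]=2
  step 5: row=2, L[2]='2', prepend. Next row=LF[2]=4
Reversed output: 2102$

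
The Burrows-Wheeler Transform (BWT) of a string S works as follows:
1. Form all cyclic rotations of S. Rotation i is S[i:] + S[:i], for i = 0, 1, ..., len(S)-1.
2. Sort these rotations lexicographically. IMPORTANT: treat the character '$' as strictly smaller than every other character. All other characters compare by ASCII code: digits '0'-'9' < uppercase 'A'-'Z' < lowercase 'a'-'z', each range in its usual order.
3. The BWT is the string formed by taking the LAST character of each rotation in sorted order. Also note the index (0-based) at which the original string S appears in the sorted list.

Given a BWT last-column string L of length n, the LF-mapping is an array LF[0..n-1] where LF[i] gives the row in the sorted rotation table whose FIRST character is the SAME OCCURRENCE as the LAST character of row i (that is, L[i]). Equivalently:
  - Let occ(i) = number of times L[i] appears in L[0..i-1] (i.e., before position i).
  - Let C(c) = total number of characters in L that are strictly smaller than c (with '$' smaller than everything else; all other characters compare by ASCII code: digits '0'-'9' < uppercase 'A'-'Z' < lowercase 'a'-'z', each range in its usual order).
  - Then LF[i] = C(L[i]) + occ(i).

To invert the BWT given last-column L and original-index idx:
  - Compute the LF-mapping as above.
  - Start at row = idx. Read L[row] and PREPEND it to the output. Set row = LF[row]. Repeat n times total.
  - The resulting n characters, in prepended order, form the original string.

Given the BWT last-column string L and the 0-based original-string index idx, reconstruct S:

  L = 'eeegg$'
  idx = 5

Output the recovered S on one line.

LF mapping: 1 2 3 4 5 0
Walk LF starting at row 5, prepending L[row]:
  step 1: row=5, L[5]='$', prepend. Next row=LF[5]=0
  step 2: row=0, L[0]='e', prepend. Next row=LF[0]=1
  step 3: row=1, L[1]='e', prepend. Next row=LF[1]=2
  step 4: row=2, L[2]='e', prepend. Next row=LF[2]=3
  step 5: row=3, L[3]='g', prepend. Next row=LF[3]=4
  step 6: row=4, L[4]='g', prepend. Next row=LF[4]=5
Reversed output: ggeee$

Answer: ggeee$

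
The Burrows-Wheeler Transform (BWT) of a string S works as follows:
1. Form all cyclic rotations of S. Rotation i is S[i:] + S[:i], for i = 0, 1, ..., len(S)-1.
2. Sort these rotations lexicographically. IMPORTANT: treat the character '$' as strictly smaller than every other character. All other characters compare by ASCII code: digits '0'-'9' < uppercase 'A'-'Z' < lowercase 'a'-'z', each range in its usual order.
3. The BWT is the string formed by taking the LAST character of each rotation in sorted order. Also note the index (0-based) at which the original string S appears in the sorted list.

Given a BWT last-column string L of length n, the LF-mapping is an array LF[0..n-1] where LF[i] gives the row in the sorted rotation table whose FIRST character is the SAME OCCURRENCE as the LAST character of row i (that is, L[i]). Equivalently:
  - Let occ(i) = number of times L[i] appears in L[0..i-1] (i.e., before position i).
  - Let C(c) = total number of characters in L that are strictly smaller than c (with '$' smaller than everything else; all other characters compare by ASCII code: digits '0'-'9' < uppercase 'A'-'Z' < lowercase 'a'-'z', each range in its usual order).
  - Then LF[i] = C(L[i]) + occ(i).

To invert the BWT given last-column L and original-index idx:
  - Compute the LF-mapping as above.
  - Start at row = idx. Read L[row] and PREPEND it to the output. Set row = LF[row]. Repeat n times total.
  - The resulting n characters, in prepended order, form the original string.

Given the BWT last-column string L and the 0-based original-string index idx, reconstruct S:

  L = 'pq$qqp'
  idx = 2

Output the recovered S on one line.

Answer: pqqqp$

Derivation:
LF mapping: 1 3 0 4 5 2
Walk LF starting at row 2, prepending L[row]:
  step 1: row=2, L[2]='$', prepend. Next row=LF[2]=0
  step 2: row=0, L[0]='p', prepend. Next row=LF[0]=1
  step 3: row=1, L[1]='q', prepend. Next row=LF[1]=3
  step 4: row=3, L[3]='q', prepend. Next row=LF[3]=4
  step 5: row=4, L[4]='q', prepend. Next row=LF[4]=5
  step 6: row=5, L[5]='p', prepend. Next row=LF[5]=2
Reversed output: pqqqp$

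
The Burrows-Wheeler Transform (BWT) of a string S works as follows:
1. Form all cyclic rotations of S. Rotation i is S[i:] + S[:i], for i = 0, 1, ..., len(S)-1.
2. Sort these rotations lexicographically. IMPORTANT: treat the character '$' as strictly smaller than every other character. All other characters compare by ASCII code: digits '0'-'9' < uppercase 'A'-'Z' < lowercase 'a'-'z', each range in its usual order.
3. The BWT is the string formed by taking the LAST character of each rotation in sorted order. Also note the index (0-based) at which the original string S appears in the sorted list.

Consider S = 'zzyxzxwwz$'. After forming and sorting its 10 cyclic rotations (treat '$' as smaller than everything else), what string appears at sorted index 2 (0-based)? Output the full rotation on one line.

All 10 rotations (rotation i = S[i:]+S[:i]):
  rot[0] = zzyxzxwwz$
  rot[1] = zyxzxwwz$z
  rot[2] = yxzxwwz$zz
  rot[3] = xzxwwz$zzy
  rot[4] = zxwwz$zzyx
  rot[5] = xwwz$zzyxz
  rot[6] = wwz$zzyxzx
  rot[7] = wz$zzyxzxw
  rot[8] = z$zzyxzxww
  rot[9] = $zzyxzxwwz
Sorted (with $ < everything):
  sorted[0] = $zzyxzxwwz
  sorted[1] = wwz$zzyxzx
  sorted[2] = wz$zzyxzxw
  sorted[3] = xwwz$zzyxz
  sorted[4] = xzxwwz$zzy
  sorted[5] = yxzxwwz$zz
  sorted[6] = z$zzyxzxww
  sorted[7] = zxwwz$zzyx
  sorted[8] = zyxzxwwz$z
  sorted[9] = zzyxzxwwz$
sorted[2] = wz$zzyxzxw

Answer: wz$zzyxzxw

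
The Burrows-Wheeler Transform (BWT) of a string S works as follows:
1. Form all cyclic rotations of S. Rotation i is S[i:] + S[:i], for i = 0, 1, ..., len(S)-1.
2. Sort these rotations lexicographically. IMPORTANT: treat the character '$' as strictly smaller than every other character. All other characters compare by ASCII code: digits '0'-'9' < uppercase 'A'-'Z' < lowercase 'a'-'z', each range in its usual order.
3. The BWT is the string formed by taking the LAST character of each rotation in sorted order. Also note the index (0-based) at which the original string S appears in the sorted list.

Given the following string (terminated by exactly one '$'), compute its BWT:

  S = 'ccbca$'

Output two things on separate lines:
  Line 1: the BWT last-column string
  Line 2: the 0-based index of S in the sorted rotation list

Answer: accbc$
5

Derivation:
All 6 rotations (rotation i = S[i:]+S[:i]):
  rot[0] = ccbca$
  rot[1] = cbca$c
  rot[2] = bca$cc
  rot[3] = ca$ccb
  rot[4] = a$ccbc
  rot[5] = $ccbca
Sorted (with $ < everything):
  sorted[0] = $ccbca  (last char: 'a')
  sorted[1] = a$ccbc  (last char: 'c')
  sorted[2] = bca$cc  (last char: 'c')
  sorted[3] = ca$ccb  (last char: 'b')
  sorted[4] = cbca$c  (last char: 'c')
  sorted[5] = ccbca$  (last char: '$')
Last column: accbc$
Original string S is at sorted index 5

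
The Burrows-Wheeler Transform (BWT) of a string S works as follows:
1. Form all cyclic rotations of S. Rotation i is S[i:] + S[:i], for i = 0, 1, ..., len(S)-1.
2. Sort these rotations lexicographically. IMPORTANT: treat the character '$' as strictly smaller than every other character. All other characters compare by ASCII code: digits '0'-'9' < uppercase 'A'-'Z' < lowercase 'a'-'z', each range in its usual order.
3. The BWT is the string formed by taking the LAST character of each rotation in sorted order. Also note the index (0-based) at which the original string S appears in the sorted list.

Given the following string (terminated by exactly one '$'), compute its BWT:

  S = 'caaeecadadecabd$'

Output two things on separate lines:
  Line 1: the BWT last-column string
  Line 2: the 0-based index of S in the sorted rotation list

Answer: dcccdaa$eebaadea
7

Derivation:
All 16 rotations (rotation i = S[i:]+S[:i]):
  rot[0] = caaeecadadecabd$
  rot[1] = aaeecadadecabd$c
  rot[2] = aeecadadecabd$ca
  rot[3] = eecadadecabd$caa
  rot[4] = ecadadecabd$caae
  rot[5] = cadadecabd$caaee
  rot[6] = adadecabd$caaeec
  rot[7] = dadecabd$caaeeca
  rot[8] = adecabd$caaeecad
  rot[9] = decabd$caaeecada
  rot[10] = ecabd$caaeecadad
  rot[11] = cabd$caaeecadade
  rot[12] = abd$caaeecadadec
  rot[13] = bd$caaeecadadeca
  rot[14] = d$caaeecadadecab
  rot[15] = $caaeecadadecabd
Sorted (with $ < everything):
  sorted[0] = $caaeecadadecabd  (last char: 'd')
  sorted[1] = aaeecadadecabd$c  (last char: 'c')
  sorted[2] = abd$caaeecadadec  (last char: 'c')
  sorted[3] = adadecabd$caaeec  (last char: 'c')
  sorted[4] = adecabd$caaeecad  (last char: 'd')
  sorted[5] = aeecadadecabd$ca  (last char: 'a')
  sorted[6] = bd$caaeecadadeca  (last char: 'a')
  sorted[7] = caaeecadadecabd$  (last char: '$')
  sorted[8] = cabd$caaeecadade  (last char: 'e')
  sorted[9] = cadadecabd$caaee  (last char: 'e')
  sorted[10] = d$caaeecadadecab  (last char: 'b')
  sorted[11] = dadecabd$caaeeca  (last char: 'a')
  sorted[12] = decabd$caaeecada  (last char: 'a')
  sorted[13] = ecabd$caaeecadad  (last char: 'd')
  sorted[14] = ecadadecabd$caae  (last char: 'e')
  sorted[15] = eecadadecabd$caa  (last char: 'a')
Last column: dcccdaa$eebaadea
Original string S is at sorted index 7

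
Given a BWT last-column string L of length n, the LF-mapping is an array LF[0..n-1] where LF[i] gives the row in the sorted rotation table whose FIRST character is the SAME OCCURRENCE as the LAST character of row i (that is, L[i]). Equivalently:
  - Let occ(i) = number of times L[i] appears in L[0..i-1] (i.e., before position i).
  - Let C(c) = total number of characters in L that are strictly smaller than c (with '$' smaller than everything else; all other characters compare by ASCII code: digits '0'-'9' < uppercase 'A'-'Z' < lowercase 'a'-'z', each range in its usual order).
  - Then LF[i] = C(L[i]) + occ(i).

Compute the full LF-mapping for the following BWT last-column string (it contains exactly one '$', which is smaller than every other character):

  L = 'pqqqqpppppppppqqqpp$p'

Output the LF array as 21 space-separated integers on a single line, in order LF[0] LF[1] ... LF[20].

Answer: 1 14 15 16 17 2 3 4 5 6 7 8 9 10 18 19 20 11 12 0 13

Derivation:
Char counts: '$':1, 'p':13, 'q':7
C (first-col start): C('$')=0, C('p')=1, C('q')=14
L[0]='p': occ=0, LF[0]=C('p')+0=1+0=1
L[1]='q': occ=0, LF[1]=C('q')+0=14+0=14
L[2]='q': occ=1, LF[2]=C('q')+1=14+1=15
L[3]='q': occ=2, LF[3]=C('q')+2=14+2=16
L[4]='q': occ=3, LF[4]=C('q')+3=14+3=17
L[5]='p': occ=1, LF[5]=C('p')+1=1+1=2
L[6]='p': occ=2, LF[6]=C('p')+2=1+2=3
L[7]='p': occ=3, LF[7]=C('p')+3=1+3=4
L[8]='p': occ=4, LF[8]=C('p')+4=1+4=5
L[9]='p': occ=5, LF[9]=C('p')+5=1+5=6
L[10]='p': occ=6, LF[10]=C('p')+6=1+6=7
L[11]='p': occ=7, LF[11]=C('p')+7=1+7=8
L[12]='p': occ=8, LF[12]=C('p')+8=1+8=9
L[13]='p': occ=9, LF[13]=C('p')+9=1+9=10
L[14]='q': occ=4, LF[14]=C('q')+4=14+4=18
L[15]='q': occ=5, LF[15]=C('q')+5=14+5=19
L[16]='q': occ=6, LF[16]=C('q')+6=14+6=20
L[17]='p': occ=10, LF[17]=C('p')+10=1+10=11
L[18]='p': occ=11, LF[18]=C('p')+11=1+11=12
L[19]='$': occ=0, LF[19]=C('$')+0=0+0=0
L[20]='p': occ=12, LF[20]=C('p')+12=1+12=13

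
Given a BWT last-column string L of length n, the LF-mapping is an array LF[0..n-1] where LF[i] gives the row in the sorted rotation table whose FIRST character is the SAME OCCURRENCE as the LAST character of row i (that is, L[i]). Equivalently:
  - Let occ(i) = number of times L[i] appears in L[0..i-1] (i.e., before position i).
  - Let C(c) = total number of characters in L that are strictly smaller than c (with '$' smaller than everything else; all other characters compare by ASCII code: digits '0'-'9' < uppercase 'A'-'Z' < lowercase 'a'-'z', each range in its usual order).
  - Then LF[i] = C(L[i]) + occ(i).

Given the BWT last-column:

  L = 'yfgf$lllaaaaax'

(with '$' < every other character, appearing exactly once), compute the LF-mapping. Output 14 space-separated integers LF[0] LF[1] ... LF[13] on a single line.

Char counts: '$':1, 'a':5, 'f':2, 'g':1, 'l':3, 'x':1, 'y':1
C (first-col start): C('$')=0, C('a')=1, C('f')=6, C('g')=8, C('l')=9, C('x')=12, C('y')=13
L[0]='y': occ=0, LF[0]=C('y')+0=13+0=13
L[1]='f': occ=0, LF[1]=C('f')+0=6+0=6
L[2]='g': occ=0, LF[2]=C('g')+0=8+0=8
L[3]='f': occ=1, LF[3]=C('f')+1=6+1=7
L[4]='$': occ=0, LF[4]=C('$')+0=0+0=0
L[5]='l': occ=0, LF[5]=C('l')+0=9+0=9
L[6]='l': occ=1, LF[6]=C('l')+1=9+1=10
L[7]='l': occ=2, LF[7]=C('l')+2=9+2=11
L[8]='a': occ=0, LF[8]=C('a')+0=1+0=1
L[9]='a': occ=1, LF[9]=C('a')+1=1+1=2
L[10]='a': occ=2, LF[10]=C('a')+2=1+2=3
L[11]='a': occ=3, LF[11]=C('a')+3=1+3=4
L[12]='a': occ=4, LF[12]=C('a')+4=1+4=5
L[13]='x': occ=0, LF[13]=C('x')+0=12+0=12

Answer: 13 6 8 7 0 9 10 11 1 2 3 4 5 12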